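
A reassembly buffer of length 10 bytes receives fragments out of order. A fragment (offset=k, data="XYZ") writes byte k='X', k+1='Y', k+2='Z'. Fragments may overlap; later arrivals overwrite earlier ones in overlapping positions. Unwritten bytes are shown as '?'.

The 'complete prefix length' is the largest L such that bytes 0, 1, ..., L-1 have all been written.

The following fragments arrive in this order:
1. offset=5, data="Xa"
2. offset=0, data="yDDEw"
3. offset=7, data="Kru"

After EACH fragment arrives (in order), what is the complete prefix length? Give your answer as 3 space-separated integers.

Answer: 0 7 10

Derivation:
Fragment 1: offset=5 data="Xa" -> buffer=?????Xa??? -> prefix_len=0
Fragment 2: offset=0 data="yDDEw" -> buffer=yDDEwXa??? -> prefix_len=7
Fragment 3: offset=7 data="Kru" -> buffer=yDDEwXaKru -> prefix_len=10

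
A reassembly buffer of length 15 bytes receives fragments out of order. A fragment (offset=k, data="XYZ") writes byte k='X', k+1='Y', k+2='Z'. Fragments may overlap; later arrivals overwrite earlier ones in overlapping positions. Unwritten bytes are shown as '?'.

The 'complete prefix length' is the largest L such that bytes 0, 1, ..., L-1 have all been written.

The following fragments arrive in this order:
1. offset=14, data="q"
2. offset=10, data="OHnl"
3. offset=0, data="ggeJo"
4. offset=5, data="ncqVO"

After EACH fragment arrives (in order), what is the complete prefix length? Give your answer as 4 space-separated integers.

Fragment 1: offset=14 data="q" -> buffer=??????????????q -> prefix_len=0
Fragment 2: offset=10 data="OHnl" -> buffer=??????????OHnlq -> prefix_len=0
Fragment 3: offset=0 data="ggeJo" -> buffer=ggeJo?????OHnlq -> prefix_len=5
Fragment 4: offset=5 data="ncqVO" -> buffer=ggeJoncqVOOHnlq -> prefix_len=15

Answer: 0 0 5 15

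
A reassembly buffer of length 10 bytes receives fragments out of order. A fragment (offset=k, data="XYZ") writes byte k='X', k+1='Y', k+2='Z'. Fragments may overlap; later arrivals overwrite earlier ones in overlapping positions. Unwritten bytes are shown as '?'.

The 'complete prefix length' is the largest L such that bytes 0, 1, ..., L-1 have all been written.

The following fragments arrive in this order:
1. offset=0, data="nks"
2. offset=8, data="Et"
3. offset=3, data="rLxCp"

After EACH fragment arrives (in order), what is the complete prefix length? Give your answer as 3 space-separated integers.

Fragment 1: offset=0 data="nks" -> buffer=nks??????? -> prefix_len=3
Fragment 2: offset=8 data="Et" -> buffer=nks?????Et -> prefix_len=3
Fragment 3: offset=3 data="rLxCp" -> buffer=nksrLxCpEt -> prefix_len=10

Answer: 3 3 10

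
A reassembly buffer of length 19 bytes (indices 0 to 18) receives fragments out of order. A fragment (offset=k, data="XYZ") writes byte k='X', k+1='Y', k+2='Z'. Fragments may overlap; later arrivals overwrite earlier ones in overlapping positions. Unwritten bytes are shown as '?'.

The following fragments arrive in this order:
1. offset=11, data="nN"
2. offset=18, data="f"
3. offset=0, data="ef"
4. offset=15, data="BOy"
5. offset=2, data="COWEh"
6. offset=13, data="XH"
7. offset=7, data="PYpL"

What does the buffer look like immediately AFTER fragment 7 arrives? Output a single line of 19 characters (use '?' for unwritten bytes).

Answer: efCOWEhPYpLnNXHBOyf

Derivation:
Fragment 1: offset=11 data="nN" -> buffer=???????????nN??????
Fragment 2: offset=18 data="f" -> buffer=???????????nN?????f
Fragment 3: offset=0 data="ef" -> buffer=ef?????????nN?????f
Fragment 4: offset=15 data="BOy" -> buffer=ef?????????nN??BOyf
Fragment 5: offset=2 data="COWEh" -> buffer=efCOWEh????nN??BOyf
Fragment 6: offset=13 data="XH" -> buffer=efCOWEh????nNXHBOyf
Fragment 7: offset=7 data="PYpL" -> buffer=efCOWEhPYpLnNXHBOyf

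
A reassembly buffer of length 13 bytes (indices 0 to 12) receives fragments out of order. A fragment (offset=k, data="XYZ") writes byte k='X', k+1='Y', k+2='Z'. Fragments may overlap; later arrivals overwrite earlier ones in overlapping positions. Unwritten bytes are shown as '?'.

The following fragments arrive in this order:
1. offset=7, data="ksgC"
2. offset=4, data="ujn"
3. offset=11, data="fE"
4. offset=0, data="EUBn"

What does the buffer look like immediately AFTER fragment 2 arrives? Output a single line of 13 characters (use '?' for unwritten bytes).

Fragment 1: offset=7 data="ksgC" -> buffer=???????ksgC??
Fragment 2: offset=4 data="ujn" -> buffer=????ujnksgC??

Answer: ????ujnksgC??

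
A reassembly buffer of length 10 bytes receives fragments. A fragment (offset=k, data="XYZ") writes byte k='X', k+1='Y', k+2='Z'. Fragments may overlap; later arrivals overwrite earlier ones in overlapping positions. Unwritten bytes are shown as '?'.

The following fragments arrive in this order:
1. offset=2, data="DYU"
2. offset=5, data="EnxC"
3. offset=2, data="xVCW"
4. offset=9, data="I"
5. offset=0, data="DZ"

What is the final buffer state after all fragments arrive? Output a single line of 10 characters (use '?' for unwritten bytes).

Fragment 1: offset=2 data="DYU" -> buffer=??DYU?????
Fragment 2: offset=5 data="EnxC" -> buffer=??DYUEnxC?
Fragment 3: offset=2 data="xVCW" -> buffer=??xVCWnxC?
Fragment 4: offset=9 data="I" -> buffer=??xVCWnxCI
Fragment 5: offset=0 data="DZ" -> buffer=DZxVCWnxCI

Answer: DZxVCWnxCI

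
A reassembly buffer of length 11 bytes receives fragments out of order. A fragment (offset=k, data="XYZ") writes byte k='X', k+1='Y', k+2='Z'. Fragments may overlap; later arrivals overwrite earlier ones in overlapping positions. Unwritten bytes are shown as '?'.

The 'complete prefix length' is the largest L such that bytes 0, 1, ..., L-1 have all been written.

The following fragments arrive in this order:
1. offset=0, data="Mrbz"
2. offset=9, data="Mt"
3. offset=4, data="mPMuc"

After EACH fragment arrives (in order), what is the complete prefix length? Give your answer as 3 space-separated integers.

Fragment 1: offset=0 data="Mrbz" -> buffer=Mrbz??????? -> prefix_len=4
Fragment 2: offset=9 data="Mt" -> buffer=Mrbz?????Mt -> prefix_len=4
Fragment 3: offset=4 data="mPMuc" -> buffer=MrbzmPMucMt -> prefix_len=11

Answer: 4 4 11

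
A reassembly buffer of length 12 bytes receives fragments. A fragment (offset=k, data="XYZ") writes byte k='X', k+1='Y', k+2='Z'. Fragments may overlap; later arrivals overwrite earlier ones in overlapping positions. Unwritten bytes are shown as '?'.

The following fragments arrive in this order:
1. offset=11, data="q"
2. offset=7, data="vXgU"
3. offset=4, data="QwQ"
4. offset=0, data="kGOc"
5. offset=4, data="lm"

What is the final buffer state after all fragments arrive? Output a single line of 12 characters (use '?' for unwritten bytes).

Answer: kGOclmQvXgUq

Derivation:
Fragment 1: offset=11 data="q" -> buffer=???????????q
Fragment 2: offset=7 data="vXgU" -> buffer=???????vXgUq
Fragment 3: offset=4 data="QwQ" -> buffer=????QwQvXgUq
Fragment 4: offset=0 data="kGOc" -> buffer=kGOcQwQvXgUq
Fragment 5: offset=4 data="lm" -> buffer=kGOclmQvXgUq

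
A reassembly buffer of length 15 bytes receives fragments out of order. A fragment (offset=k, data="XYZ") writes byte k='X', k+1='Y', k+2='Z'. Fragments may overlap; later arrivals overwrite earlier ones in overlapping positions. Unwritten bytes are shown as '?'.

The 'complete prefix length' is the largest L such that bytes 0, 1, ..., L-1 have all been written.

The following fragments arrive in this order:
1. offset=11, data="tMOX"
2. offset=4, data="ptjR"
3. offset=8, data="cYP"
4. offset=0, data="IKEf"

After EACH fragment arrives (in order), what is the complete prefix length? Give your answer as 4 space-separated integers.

Answer: 0 0 0 15

Derivation:
Fragment 1: offset=11 data="tMOX" -> buffer=???????????tMOX -> prefix_len=0
Fragment 2: offset=4 data="ptjR" -> buffer=????ptjR???tMOX -> prefix_len=0
Fragment 3: offset=8 data="cYP" -> buffer=????ptjRcYPtMOX -> prefix_len=0
Fragment 4: offset=0 data="IKEf" -> buffer=IKEfptjRcYPtMOX -> prefix_len=15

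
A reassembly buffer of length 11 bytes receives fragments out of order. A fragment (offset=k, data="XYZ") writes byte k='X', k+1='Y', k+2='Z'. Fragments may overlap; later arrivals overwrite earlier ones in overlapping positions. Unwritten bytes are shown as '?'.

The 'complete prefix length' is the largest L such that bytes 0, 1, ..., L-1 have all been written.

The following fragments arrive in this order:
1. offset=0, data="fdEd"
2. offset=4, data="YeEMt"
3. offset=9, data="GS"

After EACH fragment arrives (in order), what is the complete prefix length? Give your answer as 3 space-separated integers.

Answer: 4 9 11

Derivation:
Fragment 1: offset=0 data="fdEd" -> buffer=fdEd??????? -> prefix_len=4
Fragment 2: offset=4 data="YeEMt" -> buffer=fdEdYeEMt?? -> prefix_len=9
Fragment 3: offset=9 data="GS" -> buffer=fdEdYeEMtGS -> prefix_len=11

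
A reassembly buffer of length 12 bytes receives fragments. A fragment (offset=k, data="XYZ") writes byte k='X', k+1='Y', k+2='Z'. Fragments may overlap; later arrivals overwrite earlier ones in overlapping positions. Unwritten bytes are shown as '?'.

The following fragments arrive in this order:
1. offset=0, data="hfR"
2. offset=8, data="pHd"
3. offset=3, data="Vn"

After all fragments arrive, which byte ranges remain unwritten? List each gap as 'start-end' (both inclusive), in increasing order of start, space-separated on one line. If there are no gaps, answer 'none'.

Answer: 5-7 11-11

Derivation:
Fragment 1: offset=0 len=3
Fragment 2: offset=8 len=3
Fragment 3: offset=3 len=2
Gaps: 5-7 11-11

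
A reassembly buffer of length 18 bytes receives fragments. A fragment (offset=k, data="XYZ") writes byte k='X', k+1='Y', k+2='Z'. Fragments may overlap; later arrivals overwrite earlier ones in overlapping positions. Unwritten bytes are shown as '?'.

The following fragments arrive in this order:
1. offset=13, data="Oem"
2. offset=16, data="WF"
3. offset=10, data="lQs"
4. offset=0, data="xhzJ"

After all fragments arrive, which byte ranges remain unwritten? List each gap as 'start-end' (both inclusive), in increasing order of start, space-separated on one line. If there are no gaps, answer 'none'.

Answer: 4-9

Derivation:
Fragment 1: offset=13 len=3
Fragment 2: offset=16 len=2
Fragment 3: offset=10 len=3
Fragment 4: offset=0 len=4
Gaps: 4-9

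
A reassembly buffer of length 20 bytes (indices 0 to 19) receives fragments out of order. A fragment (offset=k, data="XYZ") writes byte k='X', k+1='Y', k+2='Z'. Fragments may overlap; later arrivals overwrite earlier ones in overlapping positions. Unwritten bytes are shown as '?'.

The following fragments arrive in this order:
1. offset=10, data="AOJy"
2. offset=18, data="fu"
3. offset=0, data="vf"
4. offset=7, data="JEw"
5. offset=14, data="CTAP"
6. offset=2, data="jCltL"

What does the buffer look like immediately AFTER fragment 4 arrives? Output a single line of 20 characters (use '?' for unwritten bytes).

Fragment 1: offset=10 data="AOJy" -> buffer=??????????AOJy??????
Fragment 2: offset=18 data="fu" -> buffer=??????????AOJy????fu
Fragment 3: offset=0 data="vf" -> buffer=vf????????AOJy????fu
Fragment 4: offset=7 data="JEw" -> buffer=vf?????JEwAOJy????fu

Answer: vf?????JEwAOJy????fu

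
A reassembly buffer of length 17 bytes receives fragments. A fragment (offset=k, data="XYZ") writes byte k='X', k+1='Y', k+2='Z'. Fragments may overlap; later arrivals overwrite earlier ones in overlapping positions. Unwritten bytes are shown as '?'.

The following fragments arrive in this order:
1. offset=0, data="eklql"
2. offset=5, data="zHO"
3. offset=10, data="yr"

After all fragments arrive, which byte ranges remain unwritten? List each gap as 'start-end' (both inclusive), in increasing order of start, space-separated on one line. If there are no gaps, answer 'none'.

Answer: 8-9 12-16

Derivation:
Fragment 1: offset=0 len=5
Fragment 2: offset=5 len=3
Fragment 3: offset=10 len=2
Gaps: 8-9 12-16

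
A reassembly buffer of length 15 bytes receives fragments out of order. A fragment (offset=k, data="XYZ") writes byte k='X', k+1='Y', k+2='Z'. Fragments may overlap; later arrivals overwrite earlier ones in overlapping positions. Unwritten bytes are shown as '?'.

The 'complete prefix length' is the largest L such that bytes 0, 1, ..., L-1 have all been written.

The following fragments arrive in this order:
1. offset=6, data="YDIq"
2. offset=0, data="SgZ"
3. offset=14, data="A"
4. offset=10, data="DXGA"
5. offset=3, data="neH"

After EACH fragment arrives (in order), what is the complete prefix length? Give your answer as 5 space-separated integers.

Answer: 0 3 3 3 15

Derivation:
Fragment 1: offset=6 data="YDIq" -> buffer=??????YDIq????? -> prefix_len=0
Fragment 2: offset=0 data="SgZ" -> buffer=SgZ???YDIq????? -> prefix_len=3
Fragment 3: offset=14 data="A" -> buffer=SgZ???YDIq????A -> prefix_len=3
Fragment 4: offset=10 data="DXGA" -> buffer=SgZ???YDIqDXGAA -> prefix_len=3
Fragment 5: offset=3 data="neH" -> buffer=SgZneHYDIqDXGAA -> prefix_len=15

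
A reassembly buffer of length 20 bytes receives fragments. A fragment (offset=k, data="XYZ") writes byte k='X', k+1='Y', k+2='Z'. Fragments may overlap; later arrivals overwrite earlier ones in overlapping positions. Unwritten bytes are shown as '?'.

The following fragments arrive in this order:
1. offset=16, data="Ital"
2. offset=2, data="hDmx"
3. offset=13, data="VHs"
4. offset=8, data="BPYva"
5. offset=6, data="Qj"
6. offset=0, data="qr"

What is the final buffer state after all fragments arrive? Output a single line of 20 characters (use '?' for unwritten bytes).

Answer: qrhDmxQjBPYvaVHsItal

Derivation:
Fragment 1: offset=16 data="Ital" -> buffer=????????????????Ital
Fragment 2: offset=2 data="hDmx" -> buffer=??hDmx??????????Ital
Fragment 3: offset=13 data="VHs" -> buffer=??hDmx???????VHsItal
Fragment 4: offset=8 data="BPYva" -> buffer=??hDmx??BPYvaVHsItal
Fragment 5: offset=6 data="Qj" -> buffer=??hDmxQjBPYvaVHsItal
Fragment 6: offset=0 data="qr" -> buffer=qrhDmxQjBPYvaVHsItal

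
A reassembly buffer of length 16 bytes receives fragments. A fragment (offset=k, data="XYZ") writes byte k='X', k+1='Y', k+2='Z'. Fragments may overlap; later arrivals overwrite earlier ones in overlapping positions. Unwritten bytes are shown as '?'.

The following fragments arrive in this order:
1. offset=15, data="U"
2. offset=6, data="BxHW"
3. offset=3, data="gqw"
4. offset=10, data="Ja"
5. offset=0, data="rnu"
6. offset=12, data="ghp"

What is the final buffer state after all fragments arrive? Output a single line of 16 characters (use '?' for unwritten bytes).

Fragment 1: offset=15 data="U" -> buffer=???????????????U
Fragment 2: offset=6 data="BxHW" -> buffer=??????BxHW?????U
Fragment 3: offset=3 data="gqw" -> buffer=???gqwBxHW?????U
Fragment 4: offset=10 data="Ja" -> buffer=???gqwBxHWJa???U
Fragment 5: offset=0 data="rnu" -> buffer=rnugqwBxHWJa???U
Fragment 6: offset=12 data="ghp" -> buffer=rnugqwBxHWJaghpU

Answer: rnugqwBxHWJaghpU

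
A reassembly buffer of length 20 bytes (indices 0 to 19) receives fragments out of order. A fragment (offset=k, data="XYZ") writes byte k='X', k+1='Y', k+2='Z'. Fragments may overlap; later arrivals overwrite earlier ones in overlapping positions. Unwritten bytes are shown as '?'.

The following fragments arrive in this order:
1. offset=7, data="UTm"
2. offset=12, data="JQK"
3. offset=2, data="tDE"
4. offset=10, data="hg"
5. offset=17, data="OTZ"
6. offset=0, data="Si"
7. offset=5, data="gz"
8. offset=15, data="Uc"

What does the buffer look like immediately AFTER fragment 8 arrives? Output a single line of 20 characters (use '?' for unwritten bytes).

Answer: SitDEgzUTmhgJQKUcOTZ

Derivation:
Fragment 1: offset=7 data="UTm" -> buffer=???????UTm??????????
Fragment 2: offset=12 data="JQK" -> buffer=???????UTm??JQK?????
Fragment 3: offset=2 data="tDE" -> buffer=??tDE??UTm??JQK?????
Fragment 4: offset=10 data="hg" -> buffer=??tDE??UTmhgJQK?????
Fragment 5: offset=17 data="OTZ" -> buffer=??tDE??UTmhgJQK??OTZ
Fragment 6: offset=0 data="Si" -> buffer=SitDE??UTmhgJQK??OTZ
Fragment 7: offset=5 data="gz" -> buffer=SitDEgzUTmhgJQK??OTZ
Fragment 8: offset=15 data="Uc" -> buffer=SitDEgzUTmhgJQKUcOTZ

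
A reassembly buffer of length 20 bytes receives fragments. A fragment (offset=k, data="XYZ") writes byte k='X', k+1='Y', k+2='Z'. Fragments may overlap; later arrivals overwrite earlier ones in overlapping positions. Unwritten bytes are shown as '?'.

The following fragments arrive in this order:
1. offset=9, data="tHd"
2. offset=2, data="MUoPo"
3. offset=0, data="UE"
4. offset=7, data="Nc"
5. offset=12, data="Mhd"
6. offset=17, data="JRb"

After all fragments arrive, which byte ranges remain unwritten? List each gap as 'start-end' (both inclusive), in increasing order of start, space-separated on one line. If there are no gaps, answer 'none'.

Fragment 1: offset=9 len=3
Fragment 2: offset=2 len=5
Fragment 3: offset=0 len=2
Fragment 4: offset=7 len=2
Fragment 5: offset=12 len=3
Fragment 6: offset=17 len=3
Gaps: 15-16

Answer: 15-16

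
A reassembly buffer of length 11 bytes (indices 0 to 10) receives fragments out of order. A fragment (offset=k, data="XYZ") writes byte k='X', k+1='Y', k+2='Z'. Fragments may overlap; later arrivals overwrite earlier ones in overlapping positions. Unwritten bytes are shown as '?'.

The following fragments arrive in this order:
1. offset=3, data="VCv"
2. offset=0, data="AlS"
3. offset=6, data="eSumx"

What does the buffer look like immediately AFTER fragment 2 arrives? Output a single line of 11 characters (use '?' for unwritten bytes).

Fragment 1: offset=3 data="VCv" -> buffer=???VCv?????
Fragment 2: offset=0 data="AlS" -> buffer=AlSVCv?????

Answer: AlSVCv?????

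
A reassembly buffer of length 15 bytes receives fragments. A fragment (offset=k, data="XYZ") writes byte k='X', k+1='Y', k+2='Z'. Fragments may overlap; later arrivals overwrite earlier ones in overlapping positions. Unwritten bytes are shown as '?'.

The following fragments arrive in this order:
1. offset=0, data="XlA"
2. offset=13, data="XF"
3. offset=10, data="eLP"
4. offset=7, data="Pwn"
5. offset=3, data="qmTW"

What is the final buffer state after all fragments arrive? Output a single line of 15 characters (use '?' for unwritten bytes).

Answer: XlAqmTWPwneLPXF

Derivation:
Fragment 1: offset=0 data="XlA" -> buffer=XlA????????????
Fragment 2: offset=13 data="XF" -> buffer=XlA??????????XF
Fragment 3: offset=10 data="eLP" -> buffer=XlA???????eLPXF
Fragment 4: offset=7 data="Pwn" -> buffer=XlA????PwneLPXF
Fragment 5: offset=3 data="qmTW" -> buffer=XlAqmTWPwneLPXF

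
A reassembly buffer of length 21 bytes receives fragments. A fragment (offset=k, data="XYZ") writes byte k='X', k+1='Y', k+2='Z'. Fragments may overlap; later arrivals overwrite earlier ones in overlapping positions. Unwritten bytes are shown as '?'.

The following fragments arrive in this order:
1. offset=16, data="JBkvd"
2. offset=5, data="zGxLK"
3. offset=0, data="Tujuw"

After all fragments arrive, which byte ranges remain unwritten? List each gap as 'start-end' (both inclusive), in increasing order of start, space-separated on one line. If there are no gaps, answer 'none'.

Answer: 10-15

Derivation:
Fragment 1: offset=16 len=5
Fragment 2: offset=5 len=5
Fragment 3: offset=0 len=5
Gaps: 10-15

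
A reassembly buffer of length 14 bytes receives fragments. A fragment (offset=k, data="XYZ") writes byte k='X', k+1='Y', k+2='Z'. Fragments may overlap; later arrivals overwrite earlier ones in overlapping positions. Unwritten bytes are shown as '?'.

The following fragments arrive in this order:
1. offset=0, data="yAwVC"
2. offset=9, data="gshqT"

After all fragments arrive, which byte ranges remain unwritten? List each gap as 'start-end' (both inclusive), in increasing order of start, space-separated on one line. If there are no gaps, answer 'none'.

Fragment 1: offset=0 len=5
Fragment 2: offset=9 len=5
Gaps: 5-8

Answer: 5-8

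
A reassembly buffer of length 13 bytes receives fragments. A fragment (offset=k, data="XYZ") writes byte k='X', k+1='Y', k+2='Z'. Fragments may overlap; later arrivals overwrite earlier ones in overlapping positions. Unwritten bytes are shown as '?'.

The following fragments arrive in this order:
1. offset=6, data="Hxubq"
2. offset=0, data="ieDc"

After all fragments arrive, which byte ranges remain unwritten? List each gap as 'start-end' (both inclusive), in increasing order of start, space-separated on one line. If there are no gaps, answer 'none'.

Answer: 4-5 11-12

Derivation:
Fragment 1: offset=6 len=5
Fragment 2: offset=0 len=4
Gaps: 4-5 11-12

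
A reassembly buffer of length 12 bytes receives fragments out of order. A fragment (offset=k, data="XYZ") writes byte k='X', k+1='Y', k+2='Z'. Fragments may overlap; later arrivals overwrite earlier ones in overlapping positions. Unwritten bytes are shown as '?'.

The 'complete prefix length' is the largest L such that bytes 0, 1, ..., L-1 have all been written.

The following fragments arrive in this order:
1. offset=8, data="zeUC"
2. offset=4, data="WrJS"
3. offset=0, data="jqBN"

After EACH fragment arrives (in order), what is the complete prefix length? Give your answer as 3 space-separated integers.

Fragment 1: offset=8 data="zeUC" -> buffer=????????zeUC -> prefix_len=0
Fragment 2: offset=4 data="WrJS" -> buffer=????WrJSzeUC -> prefix_len=0
Fragment 3: offset=0 data="jqBN" -> buffer=jqBNWrJSzeUC -> prefix_len=12

Answer: 0 0 12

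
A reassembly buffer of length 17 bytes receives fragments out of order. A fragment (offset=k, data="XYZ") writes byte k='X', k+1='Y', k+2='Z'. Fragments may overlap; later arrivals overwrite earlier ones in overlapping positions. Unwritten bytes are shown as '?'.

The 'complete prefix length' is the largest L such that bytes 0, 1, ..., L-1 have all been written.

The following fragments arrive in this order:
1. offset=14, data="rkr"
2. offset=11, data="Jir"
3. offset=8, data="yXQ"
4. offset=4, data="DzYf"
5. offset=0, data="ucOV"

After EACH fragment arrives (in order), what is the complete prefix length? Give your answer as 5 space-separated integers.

Answer: 0 0 0 0 17

Derivation:
Fragment 1: offset=14 data="rkr" -> buffer=??????????????rkr -> prefix_len=0
Fragment 2: offset=11 data="Jir" -> buffer=???????????Jirrkr -> prefix_len=0
Fragment 3: offset=8 data="yXQ" -> buffer=????????yXQJirrkr -> prefix_len=0
Fragment 4: offset=4 data="DzYf" -> buffer=????DzYfyXQJirrkr -> prefix_len=0
Fragment 5: offset=0 data="ucOV" -> buffer=ucOVDzYfyXQJirrkr -> prefix_len=17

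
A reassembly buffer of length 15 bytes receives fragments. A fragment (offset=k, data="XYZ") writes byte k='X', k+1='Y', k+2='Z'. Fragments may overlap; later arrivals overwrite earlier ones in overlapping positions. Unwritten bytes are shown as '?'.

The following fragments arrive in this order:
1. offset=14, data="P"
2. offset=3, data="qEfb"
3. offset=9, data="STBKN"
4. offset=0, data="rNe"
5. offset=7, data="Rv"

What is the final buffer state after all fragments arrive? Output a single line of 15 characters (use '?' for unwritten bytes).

Answer: rNeqEfbRvSTBKNP

Derivation:
Fragment 1: offset=14 data="P" -> buffer=??????????????P
Fragment 2: offset=3 data="qEfb" -> buffer=???qEfb???????P
Fragment 3: offset=9 data="STBKN" -> buffer=???qEfb??STBKNP
Fragment 4: offset=0 data="rNe" -> buffer=rNeqEfb??STBKNP
Fragment 5: offset=7 data="Rv" -> buffer=rNeqEfbRvSTBKNP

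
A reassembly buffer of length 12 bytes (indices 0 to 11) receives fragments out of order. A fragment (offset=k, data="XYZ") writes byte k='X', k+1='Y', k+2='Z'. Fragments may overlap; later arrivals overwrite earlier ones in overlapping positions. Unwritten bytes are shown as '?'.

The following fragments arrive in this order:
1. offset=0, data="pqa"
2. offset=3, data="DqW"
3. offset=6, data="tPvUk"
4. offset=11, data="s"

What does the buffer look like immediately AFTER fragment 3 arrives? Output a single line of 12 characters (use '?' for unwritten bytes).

Fragment 1: offset=0 data="pqa" -> buffer=pqa?????????
Fragment 2: offset=3 data="DqW" -> buffer=pqaDqW??????
Fragment 3: offset=6 data="tPvUk" -> buffer=pqaDqWtPvUk?

Answer: pqaDqWtPvUk?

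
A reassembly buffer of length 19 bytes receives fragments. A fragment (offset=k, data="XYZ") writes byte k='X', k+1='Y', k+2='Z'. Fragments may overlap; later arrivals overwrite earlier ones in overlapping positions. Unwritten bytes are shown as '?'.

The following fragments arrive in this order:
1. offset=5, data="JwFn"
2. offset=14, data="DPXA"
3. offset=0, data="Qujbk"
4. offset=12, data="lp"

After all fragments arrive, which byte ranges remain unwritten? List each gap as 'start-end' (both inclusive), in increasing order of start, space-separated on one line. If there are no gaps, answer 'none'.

Fragment 1: offset=5 len=4
Fragment 2: offset=14 len=4
Fragment 3: offset=0 len=5
Fragment 4: offset=12 len=2
Gaps: 9-11 18-18

Answer: 9-11 18-18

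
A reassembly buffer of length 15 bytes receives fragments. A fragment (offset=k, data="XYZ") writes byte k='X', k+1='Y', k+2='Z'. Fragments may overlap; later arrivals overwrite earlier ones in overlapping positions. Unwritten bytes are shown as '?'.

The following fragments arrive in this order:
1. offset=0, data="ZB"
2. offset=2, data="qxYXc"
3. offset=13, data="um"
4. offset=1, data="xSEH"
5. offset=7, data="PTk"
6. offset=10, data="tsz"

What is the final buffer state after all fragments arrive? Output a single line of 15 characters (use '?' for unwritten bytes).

Fragment 1: offset=0 data="ZB" -> buffer=ZB?????????????
Fragment 2: offset=2 data="qxYXc" -> buffer=ZBqxYXc????????
Fragment 3: offset=13 data="um" -> buffer=ZBqxYXc??????um
Fragment 4: offset=1 data="xSEH" -> buffer=ZxSEHXc??????um
Fragment 5: offset=7 data="PTk" -> buffer=ZxSEHXcPTk???um
Fragment 6: offset=10 data="tsz" -> buffer=ZxSEHXcPTktszum

Answer: ZxSEHXcPTktszum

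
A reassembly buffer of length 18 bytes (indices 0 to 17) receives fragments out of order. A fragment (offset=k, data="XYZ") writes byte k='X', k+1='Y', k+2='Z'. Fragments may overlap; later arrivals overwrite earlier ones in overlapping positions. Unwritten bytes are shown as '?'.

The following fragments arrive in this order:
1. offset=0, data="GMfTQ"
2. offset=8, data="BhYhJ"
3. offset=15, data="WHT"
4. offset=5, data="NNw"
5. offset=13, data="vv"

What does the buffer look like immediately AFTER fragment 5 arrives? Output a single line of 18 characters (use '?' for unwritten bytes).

Answer: GMfTQNNwBhYhJvvWHT

Derivation:
Fragment 1: offset=0 data="GMfTQ" -> buffer=GMfTQ?????????????
Fragment 2: offset=8 data="BhYhJ" -> buffer=GMfTQ???BhYhJ?????
Fragment 3: offset=15 data="WHT" -> buffer=GMfTQ???BhYhJ??WHT
Fragment 4: offset=5 data="NNw" -> buffer=GMfTQNNwBhYhJ??WHT
Fragment 5: offset=13 data="vv" -> buffer=GMfTQNNwBhYhJvvWHT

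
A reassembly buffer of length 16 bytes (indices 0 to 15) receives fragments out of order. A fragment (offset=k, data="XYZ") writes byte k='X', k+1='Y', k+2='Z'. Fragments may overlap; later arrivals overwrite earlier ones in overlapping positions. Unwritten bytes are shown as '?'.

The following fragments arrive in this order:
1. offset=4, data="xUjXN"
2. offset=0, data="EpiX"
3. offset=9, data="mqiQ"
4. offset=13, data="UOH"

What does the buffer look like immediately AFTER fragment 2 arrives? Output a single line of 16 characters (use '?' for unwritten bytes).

Answer: EpiXxUjXN???????

Derivation:
Fragment 1: offset=4 data="xUjXN" -> buffer=????xUjXN???????
Fragment 2: offset=0 data="EpiX" -> buffer=EpiXxUjXN???????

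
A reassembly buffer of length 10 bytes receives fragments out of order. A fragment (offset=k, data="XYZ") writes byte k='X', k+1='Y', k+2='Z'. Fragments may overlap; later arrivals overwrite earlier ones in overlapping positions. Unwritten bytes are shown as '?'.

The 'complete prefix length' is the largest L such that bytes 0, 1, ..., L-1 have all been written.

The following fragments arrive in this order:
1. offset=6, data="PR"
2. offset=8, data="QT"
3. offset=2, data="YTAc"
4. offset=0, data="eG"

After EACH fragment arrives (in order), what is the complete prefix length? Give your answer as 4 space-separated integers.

Fragment 1: offset=6 data="PR" -> buffer=??????PR?? -> prefix_len=0
Fragment 2: offset=8 data="QT" -> buffer=??????PRQT -> prefix_len=0
Fragment 3: offset=2 data="YTAc" -> buffer=??YTAcPRQT -> prefix_len=0
Fragment 4: offset=0 data="eG" -> buffer=eGYTAcPRQT -> prefix_len=10

Answer: 0 0 0 10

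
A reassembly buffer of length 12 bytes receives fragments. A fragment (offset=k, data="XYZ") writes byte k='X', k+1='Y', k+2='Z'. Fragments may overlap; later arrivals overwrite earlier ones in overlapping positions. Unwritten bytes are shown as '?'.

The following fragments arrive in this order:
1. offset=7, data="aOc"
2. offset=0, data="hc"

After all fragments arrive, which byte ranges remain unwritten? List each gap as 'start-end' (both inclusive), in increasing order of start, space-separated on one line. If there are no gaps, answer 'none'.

Answer: 2-6 10-11

Derivation:
Fragment 1: offset=7 len=3
Fragment 2: offset=0 len=2
Gaps: 2-6 10-11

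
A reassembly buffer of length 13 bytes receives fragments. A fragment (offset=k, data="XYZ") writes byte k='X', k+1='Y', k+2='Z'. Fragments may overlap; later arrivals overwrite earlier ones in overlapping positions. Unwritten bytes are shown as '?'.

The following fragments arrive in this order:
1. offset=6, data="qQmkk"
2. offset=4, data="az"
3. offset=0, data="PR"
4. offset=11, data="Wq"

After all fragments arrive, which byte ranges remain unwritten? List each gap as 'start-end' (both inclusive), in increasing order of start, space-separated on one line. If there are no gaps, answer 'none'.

Fragment 1: offset=6 len=5
Fragment 2: offset=4 len=2
Fragment 3: offset=0 len=2
Fragment 4: offset=11 len=2
Gaps: 2-3

Answer: 2-3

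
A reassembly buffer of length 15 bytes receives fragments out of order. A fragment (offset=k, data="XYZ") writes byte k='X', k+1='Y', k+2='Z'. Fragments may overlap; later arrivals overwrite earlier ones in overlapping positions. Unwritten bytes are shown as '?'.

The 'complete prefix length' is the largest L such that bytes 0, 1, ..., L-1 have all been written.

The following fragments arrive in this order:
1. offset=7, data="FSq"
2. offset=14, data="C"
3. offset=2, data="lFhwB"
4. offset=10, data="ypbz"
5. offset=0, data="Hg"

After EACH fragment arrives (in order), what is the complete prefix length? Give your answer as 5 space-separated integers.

Fragment 1: offset=7 data="FSq" -> buffer=???????FSq????? -> prefix_len=0
Fragment 2: offset=14 data="C" -> buffer=???????FSq????C -> prefix_len=0
Fragment 3: offset=2 data="lFhwB" -> buffer=??lFhwBFSq????C -> prefix_len=0
Fragment 4: offset=10 data="ypbz" -> buffer=??lFhwBFSqypbzC -> prefix_len=0
Fragment 5: offset=0 data="Hg" -> buffer=HglFhwBFSqypbzC -> prefix_len=15

Answer: 0 0 0 0 15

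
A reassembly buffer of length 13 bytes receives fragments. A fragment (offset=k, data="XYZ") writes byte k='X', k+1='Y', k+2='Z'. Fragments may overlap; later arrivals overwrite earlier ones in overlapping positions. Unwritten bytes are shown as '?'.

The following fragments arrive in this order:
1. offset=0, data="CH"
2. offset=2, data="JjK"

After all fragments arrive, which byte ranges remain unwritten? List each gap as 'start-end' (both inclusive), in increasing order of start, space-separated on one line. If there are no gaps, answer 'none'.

Answer: 5-12

Derivation:
Fragment 1: offset=0 len=2
Fragment 2: offset=2 len=3
Gaps: 5-12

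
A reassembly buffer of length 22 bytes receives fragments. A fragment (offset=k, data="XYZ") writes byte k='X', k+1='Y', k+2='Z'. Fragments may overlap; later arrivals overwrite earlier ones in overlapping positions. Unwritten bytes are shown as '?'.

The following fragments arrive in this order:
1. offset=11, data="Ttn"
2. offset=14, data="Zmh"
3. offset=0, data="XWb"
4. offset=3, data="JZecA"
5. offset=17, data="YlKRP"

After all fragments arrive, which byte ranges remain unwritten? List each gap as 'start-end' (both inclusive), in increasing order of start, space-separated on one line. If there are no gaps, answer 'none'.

Answer: 8-10

Derivation:
Fragment 1: offset=11 len=3
Fragment 2: offset=14 len=3
Fragment 3: offset=0 len=3
Fragment 4: offset=3 len=5
Fragment 5: offset=17 len=5
Gaps: 8-10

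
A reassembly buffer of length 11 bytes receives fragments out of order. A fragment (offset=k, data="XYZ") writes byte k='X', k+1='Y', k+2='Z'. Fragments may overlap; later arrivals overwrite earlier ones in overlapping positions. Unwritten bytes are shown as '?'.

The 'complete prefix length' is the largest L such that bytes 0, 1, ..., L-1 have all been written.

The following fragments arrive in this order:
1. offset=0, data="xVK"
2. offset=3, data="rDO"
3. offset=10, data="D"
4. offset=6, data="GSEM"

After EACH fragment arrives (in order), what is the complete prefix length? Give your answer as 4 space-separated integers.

Fragment 1: offset=0 data="xVK" -> buffer=xVK???????? -> prefix_len=3
Fragment 2: offset=3 data="rDO" -> buffer=xVKrDO????? -> prefix_len=6
Fragment 3: offset=10 data="D" -> buffer=xVKrDO????D -> prefix_len=6
Fragment 4: offset=6 data="GSEM" -> buffer=xVKrDOGSEMD -> prefix_len=11

Answer: 3 6 6 11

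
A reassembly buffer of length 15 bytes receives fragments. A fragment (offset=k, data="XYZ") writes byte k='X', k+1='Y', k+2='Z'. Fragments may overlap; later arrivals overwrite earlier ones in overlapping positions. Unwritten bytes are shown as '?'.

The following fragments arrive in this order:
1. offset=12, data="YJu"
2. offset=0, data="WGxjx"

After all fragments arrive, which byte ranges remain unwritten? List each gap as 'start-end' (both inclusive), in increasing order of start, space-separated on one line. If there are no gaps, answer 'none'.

Answer: 5-11

Derivation:
Fragment 1: offset=12 len=3
Fragment 2: offset=0 len=5
Gaps: 5-11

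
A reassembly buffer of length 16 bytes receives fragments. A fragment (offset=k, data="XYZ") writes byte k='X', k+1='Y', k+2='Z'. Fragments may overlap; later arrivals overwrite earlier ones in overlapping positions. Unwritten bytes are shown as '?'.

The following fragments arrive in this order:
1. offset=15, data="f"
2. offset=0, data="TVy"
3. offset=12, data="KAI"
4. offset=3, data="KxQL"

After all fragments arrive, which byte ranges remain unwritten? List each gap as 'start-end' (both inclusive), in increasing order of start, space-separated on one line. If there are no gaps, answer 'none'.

Fragment 1: offset=15 len=1
Fragment 2: offset=0 len=3
Fragment 3: offset=12 len=3
Fragment 4: offset=3 len=4
Gaps: 7-11

Answer: 7-11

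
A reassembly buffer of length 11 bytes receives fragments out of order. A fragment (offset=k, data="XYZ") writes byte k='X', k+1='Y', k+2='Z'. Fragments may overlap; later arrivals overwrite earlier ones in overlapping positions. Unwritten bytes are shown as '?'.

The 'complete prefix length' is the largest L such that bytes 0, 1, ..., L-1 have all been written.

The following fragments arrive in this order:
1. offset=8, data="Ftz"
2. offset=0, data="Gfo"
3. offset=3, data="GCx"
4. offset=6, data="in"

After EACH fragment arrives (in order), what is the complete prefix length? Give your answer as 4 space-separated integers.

Answer: 0 3 6 11

Derivation:
Fragment 1: offset=8 data="Ftz" -> buffer=????????Ftz -> prefix_len=0
Fragment 2: offset=0 data="Gfo" -> buffer=Gfo?????Ftz -> prefix_len=3
Fragment 3: offset=3 data="GCx" -> buffer=GfoGCx??Ftz -> prefix_len=6
Fragment 4: offset=6 data="in" -> buffer=GfoGCxinFtz -> prefix_len=11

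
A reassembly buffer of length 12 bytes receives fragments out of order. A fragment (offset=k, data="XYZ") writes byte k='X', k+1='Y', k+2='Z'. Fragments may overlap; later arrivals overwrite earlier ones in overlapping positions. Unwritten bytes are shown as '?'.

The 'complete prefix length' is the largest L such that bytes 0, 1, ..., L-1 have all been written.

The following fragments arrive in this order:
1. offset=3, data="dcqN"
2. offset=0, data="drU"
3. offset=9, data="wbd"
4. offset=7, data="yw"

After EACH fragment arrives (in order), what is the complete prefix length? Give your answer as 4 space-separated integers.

Fragment 1: offset=3 data="dcqN" -> buffer=???dcqN????? -> prefix_len=0
Fragment 2: offset=0 data="drU" -> buffer=drUdcqN????? -> prefix_len=7
Fragment 3: offset=9 data="wbd" -> buffer=drUdcqN??wbd -> prefix_len=7
Fragment 4: offset=7 data="yw" -> buffer=drUdcqNywwbd -> prefix_len=12

Answer: 0 7 7 12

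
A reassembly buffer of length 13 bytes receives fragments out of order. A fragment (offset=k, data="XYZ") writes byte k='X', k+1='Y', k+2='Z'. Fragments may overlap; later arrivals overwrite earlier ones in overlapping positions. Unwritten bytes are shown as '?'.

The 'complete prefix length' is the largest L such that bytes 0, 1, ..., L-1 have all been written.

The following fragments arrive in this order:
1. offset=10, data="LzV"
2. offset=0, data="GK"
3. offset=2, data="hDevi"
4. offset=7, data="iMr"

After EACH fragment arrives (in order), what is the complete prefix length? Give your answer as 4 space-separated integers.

Fragment 1: offset=10 data="LzV" -> buffer=??????????LzV -> prefix_len=0
Fragment 2: offset=0 data="GK" -> buffer=GK????????LzV -> prefix_len=2
Fragment 3: offset=2 data="hDevi" -> buffer=GKhDevi???LzV -> prefix_len=7
Fragment 4: offset=7 data="iMr" -> buffer=GKhDeviiMrLzV -> prefix_len=13

Answer: 0 2 7 13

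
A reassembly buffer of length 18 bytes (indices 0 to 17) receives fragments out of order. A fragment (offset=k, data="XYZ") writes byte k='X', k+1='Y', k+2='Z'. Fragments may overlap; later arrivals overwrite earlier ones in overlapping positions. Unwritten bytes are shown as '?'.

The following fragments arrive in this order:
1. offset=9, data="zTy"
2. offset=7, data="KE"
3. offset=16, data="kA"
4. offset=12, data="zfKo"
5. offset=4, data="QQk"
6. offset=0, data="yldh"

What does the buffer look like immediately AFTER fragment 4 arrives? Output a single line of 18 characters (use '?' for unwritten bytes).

Fragment 1: offset=9 data="zTy" -> buffer=?????????zTy??????
Fragment 2: offset=7 data="KE" -> buffer=???????KEzTy??????
Fragment 3: offset=16 data="kA" -> buffer=???????KEzTy????kA
Fragment 4: offset=12 data="zfKo" -> buffer=???????KEzTyzfKokA

Answer: ???????KEzTyzfKokA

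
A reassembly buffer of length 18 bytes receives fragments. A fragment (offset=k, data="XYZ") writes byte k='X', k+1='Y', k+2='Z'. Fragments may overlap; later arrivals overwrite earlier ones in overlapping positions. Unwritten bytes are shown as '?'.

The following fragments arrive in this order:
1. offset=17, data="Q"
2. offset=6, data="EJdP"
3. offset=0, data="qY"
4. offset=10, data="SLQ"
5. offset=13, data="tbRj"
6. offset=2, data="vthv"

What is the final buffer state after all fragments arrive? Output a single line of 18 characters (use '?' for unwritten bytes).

Answer: qYvthvEJdPSLQtbRjQ

Derivation:
Fragment 1: offset=17 data="Q" -> buffer=?????????????????Q
Fragment 2: offset=6 data="EJdP" -> buffer=??????EJdP???????Q
Fragment 3: offset=0 data="qY" -> buffer=qY????EJdP???????Q
Fragment 4: offset=10 data="SLQ" -> buffer=qY????EJdPSLQ????Q
Fragment 5: offset=13 data="tbRj" -> buffer=qY????EJdPSLQtbRjQ
Fragment 6: offset=2 data="vthv" -> buffer=qYvthvEJdPSLQtbRjQ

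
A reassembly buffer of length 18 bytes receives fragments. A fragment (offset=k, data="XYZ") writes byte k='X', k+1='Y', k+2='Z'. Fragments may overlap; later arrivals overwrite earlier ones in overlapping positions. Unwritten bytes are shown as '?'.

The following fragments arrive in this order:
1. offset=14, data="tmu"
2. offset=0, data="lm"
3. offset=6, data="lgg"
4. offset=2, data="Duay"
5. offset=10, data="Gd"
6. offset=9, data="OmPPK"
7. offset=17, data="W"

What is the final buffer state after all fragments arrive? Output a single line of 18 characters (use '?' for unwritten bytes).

Fragment 1: offset=14 data="tmu" -> buffer=??????????????tmu?
Fragment 2: offset=0 data="lm" -> buffer=lm????????????tmu?
Fragment 3: offset=6 data="lgg" -> buffer=lm????lgg?????tmu?
Fragment 4: offset=2 data="Duay" -> buffer=lmDuaylgg?????tmu?
Fragment 5: offset=10 data="Gd" -> buffer=lmDuaylgg?Gd??tmu?
Fragment 6: offset=9 data="OmPPK" -> buffer=lmDuaylggOmPPKtmu?
Fragment 7: offset=17 data="W" -> buffer=lmDuaylggOmPPKtmuW

Answer: lmDuaylggOmPPKtmuW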